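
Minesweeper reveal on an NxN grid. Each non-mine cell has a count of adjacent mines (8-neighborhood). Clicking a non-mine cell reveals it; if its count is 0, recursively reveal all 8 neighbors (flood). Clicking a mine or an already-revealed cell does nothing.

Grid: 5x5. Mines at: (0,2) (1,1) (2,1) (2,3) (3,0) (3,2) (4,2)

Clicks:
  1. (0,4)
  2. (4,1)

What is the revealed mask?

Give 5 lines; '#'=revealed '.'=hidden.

Answer: ...##
...##
.....
.....
.#...

Derivation:
Click 1 (0,4) count=0: revealed 4 new [(0,3) (0,4) (1,3) (1,4)] -> total=4
Click 2 (4,1) count=3: revealed 1 new [(4,1)] -> total=5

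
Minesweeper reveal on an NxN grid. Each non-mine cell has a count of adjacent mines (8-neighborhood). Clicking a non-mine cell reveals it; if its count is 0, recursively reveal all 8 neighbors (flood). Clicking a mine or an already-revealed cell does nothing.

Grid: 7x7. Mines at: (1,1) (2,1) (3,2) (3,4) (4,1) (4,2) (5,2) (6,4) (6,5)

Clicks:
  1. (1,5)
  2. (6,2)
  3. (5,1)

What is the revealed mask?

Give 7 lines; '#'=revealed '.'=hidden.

Answer: ..#####
..#####
..#####
.....##
.....##
.#...##
..#....

Derivation:
Click 1 (1,5) count=0: revealed 21 new [(0,2) (0,3) (0,4) (0,5) (0,6) (1,2) (1,3) (1,4) (1,5) (1,6) (2,2) (2,3) (2,4) (2,5) (2,6) (3,5) (3,6) (4,5) (4,6) (5,5) (5,6)] -> total=21
Click 2 (6,2) count=1: revealed 1 new [(6,2)] -> total=22
Click 3 (5,1) count=3: revealed 1 new [(5,1)] -> total=23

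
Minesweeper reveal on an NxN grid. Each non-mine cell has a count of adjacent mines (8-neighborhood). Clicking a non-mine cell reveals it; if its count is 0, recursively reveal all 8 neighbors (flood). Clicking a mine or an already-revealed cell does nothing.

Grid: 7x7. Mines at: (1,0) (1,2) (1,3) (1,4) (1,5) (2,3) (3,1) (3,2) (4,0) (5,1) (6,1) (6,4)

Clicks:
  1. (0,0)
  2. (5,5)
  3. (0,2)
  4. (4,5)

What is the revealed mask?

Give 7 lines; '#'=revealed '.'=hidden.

Click 1 (0,0) count=1: revealed 1 new [(0,0)] -> total=1
Click 2 (5,5) count=1: revealed 1 new [(5,5)] -> total=2
Click 3 (0,2) count=2: revealed 1 new [(0,2)] -> total=3
Click 4 (4,5) count=0: revealed 16 new [(2,4) (2,5) (2,6) (3,3) (3,4) (3,5) (3,6) (4,3) (4,4) (4,5) (4,6) (5,3) (5,4) (5,6) (6,5) (6,6)] -> total=19

Answer: #.#....
.......
....###
...####
...####
...####
.....##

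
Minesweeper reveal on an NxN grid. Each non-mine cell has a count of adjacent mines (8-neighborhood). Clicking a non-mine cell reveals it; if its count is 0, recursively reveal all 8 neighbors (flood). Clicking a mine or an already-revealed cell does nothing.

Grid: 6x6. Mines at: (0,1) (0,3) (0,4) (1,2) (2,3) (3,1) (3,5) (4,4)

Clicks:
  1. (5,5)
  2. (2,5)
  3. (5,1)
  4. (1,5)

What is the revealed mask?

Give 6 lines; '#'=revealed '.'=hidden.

Click 1 (5,5) count=1: revealed 1 new [(5,5)] -> total=1
Click 2 (2,5) count=1: revealed 1 new [(2,5)] -> total=2
Click 3 (5,1) count=0: revealed 8 new [(4,0) (4,1) (4,2) (4,3) (5,0) (5,1) (5,2) (5,3)] -> total=10
Click 4 (1,5) count=1: revealed 1 new [(1,5)] -> total=11

Answer: ......
.....#
.....#
......
####..
####.#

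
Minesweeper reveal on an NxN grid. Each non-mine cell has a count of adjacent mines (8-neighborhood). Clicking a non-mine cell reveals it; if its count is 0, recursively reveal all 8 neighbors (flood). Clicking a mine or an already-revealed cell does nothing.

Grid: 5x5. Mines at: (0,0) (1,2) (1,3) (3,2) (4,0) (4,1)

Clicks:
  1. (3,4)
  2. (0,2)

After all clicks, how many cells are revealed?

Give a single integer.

Click 1 (3,4) count=0: revealed 6 new [(2,3) (2,4) (3,3) (3,4) (4,3) (4,4)] -> total=6
Click 2 (0,2) count=2: revealed 1 new [(0,2)] -> total=7

Answer: 7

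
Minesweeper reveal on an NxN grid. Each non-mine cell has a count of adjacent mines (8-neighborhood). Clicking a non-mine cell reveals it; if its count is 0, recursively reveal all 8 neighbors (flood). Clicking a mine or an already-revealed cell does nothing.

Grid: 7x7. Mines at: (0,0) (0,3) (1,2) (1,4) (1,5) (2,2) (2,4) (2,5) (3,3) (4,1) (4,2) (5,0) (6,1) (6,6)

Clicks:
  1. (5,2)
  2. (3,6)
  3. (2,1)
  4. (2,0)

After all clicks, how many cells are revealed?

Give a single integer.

Answer: 8

Derivation:
Click 1 (5,2) count=3: revealed 1 new [(5,2)] -> total=1
Click 2 (3,6) count=1: revealed 1 new [(3,6)] -> total=2
Click 3 (2,1) count=2: revealed 1 new [(2,1)] -> total=3
Click 4 (2,0) count=0: revealed 5 new [(1,0) (1,1) (2,0) (3,0) (3,1)] -> total=8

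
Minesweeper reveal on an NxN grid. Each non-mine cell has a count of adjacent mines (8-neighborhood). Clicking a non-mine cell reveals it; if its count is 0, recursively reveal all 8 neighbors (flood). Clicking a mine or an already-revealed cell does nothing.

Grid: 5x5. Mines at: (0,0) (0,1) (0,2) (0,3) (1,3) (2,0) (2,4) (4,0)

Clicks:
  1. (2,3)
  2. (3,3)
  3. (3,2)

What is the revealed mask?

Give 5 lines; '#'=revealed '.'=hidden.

Click 1 (2,3) count=2: revealed 1 new [(2,3)] -> total=1
Click 2 (3,3) count=1: revealed 1 new [(3,3)] -> total=2
Click 3 (3,2) count=0: revealed 9 new [(2,1) (2,2) (3,1) (3,2) (3,4) (4,1) (4,2) (4,3) (4,4)] -> total=11

Answer: .....
.....
.###.
.####
.####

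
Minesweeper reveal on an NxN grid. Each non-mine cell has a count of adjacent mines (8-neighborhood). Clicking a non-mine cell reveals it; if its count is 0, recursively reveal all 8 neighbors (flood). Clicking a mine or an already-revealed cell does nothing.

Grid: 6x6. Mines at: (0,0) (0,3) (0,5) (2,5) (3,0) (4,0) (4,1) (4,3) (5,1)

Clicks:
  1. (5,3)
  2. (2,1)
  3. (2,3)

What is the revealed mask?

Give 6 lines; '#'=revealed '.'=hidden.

Click 1 (5,3) count=1: revealed 1 new [(5,3)] -> total=1
Click 2 (2,1) count=1: revealed 1 new [(2,1)] -> total=2
Click 3 (2,3) count=0: revealed 11 new [(1,1) (1,2) (1,3) (1,4) (2,2) (2,3) (2,4) (3,1) (3,2) (3,3) (3,4)] -> total=13

Answer: ......
.####.
.####.
.####.
......
...#..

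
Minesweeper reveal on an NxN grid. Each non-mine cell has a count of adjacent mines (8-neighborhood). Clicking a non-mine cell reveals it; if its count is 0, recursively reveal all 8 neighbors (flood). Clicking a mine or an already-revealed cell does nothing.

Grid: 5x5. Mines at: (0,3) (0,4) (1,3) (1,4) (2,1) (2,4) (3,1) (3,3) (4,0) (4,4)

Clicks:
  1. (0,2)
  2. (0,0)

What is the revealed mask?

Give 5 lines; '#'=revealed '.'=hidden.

Answer: ###..
###..
.....
.....
.....

Derivation:
Click 1 (0,2) count=2: revealed 1 new [(0,2)] -> total=1
Click 2 (0,0) count=0: revealed 5 new [(0,0) (0,1) (1,0) (1,1) (1,2)] -> total=6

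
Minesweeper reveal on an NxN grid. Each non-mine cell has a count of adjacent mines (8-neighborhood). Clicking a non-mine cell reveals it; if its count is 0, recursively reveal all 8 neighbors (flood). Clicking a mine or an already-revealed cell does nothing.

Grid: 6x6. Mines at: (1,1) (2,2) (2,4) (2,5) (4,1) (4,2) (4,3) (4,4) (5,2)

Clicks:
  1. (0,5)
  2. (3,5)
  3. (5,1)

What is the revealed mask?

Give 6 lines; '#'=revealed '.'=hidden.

Click 1 (0,5) count=0: revealed 8 new [(0,2) (0,3) (0,4) (0,5) (1,2) (1,3) (1,4) (1,5)] -> total=8
Click 2 (3,5) count=3: revealed 1 new [(3,5)] -> total=9
Click 3 (5,1) count=3: revealed 1 new [(5,1)] -> total=10

Answer: ..####
..####
......
.....#
......
.#....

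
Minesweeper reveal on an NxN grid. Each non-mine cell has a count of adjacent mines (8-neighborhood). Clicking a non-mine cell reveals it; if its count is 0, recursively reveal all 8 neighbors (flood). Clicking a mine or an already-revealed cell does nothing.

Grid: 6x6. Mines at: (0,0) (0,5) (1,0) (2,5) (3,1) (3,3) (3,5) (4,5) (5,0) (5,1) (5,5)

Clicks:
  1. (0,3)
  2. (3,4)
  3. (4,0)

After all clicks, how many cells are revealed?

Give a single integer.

Answer: 14

Derivation:
Click 1 (0,3) count=0: revealed 12 new [(0,1) (0,2) (0,3) (0,4) (1,1) (1,2) (1,3) (1,4) (2,1) (2,2) (2,3) (2,4)] -> total=12
Click 2 (3,4) count=4: revealed 1 new [(3,4)] -> total=13
Click 3 (4,0) count=3: revealed 1 new [(4,0)] -> total=14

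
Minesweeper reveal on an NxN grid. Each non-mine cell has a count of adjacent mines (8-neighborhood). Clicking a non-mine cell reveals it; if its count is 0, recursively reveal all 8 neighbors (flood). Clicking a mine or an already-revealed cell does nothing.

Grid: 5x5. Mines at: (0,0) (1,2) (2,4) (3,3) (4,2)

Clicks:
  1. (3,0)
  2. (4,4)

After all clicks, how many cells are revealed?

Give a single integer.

Click 1 (3,0) count=0: revealed 8 new [(1,0) (1,1) (2,0) (2,1) (3,0) (3,1) (4,0) (4,1)] -> total=8
Click 2 (4,4) count=1: revealed 1 new [(4,4)] -> total=9

Answer: 9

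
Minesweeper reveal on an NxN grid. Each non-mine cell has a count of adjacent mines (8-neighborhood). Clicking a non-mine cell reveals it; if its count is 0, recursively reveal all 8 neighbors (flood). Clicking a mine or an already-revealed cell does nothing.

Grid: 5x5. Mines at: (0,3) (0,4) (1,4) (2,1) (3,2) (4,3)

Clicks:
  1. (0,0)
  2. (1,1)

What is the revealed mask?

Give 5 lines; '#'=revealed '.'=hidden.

Click 1 (0,0) count=0: revealed 6 new [(0,0) (0,1) (0,2) (1,0) (1,1) (1,2)] -> total=6
Click 2 (1,1) count=1: revealed 0 new [(none)] -> total=6

Answer: ###..
###..
.....
.....
.....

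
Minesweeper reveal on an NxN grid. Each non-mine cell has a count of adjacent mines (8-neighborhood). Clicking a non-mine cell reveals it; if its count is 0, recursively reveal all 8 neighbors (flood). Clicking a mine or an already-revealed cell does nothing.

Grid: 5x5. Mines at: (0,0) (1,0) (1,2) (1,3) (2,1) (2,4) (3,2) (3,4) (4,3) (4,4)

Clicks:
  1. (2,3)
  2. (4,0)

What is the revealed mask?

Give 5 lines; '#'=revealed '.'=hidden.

Answer: .....
.....
...#.
##...
##...

Derivation:
Click 1 (2,3) count=5: revealed 1 new [(2,3)] -> total=1
Click 2 (4,0) count=0: revealed 4 new [(3,0) (3,1) (4,0) (4,1)] -> total=5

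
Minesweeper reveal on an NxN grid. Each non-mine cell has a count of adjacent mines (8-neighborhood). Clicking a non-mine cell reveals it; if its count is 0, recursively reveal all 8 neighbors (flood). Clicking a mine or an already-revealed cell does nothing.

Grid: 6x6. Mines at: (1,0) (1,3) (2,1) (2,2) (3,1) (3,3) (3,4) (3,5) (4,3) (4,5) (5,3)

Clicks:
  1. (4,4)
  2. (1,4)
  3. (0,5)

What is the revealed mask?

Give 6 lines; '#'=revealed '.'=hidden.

Answer: ....##
....##
....##
......
....#.
......

Derivation:
Click 1 (4,4) count=6: revealed 1 new [(4,4)] -> total=1
Click 2 (1,4) count=1: revealed 1 new [(1,4)] -> total=2
Click 3 (0,5) count=0: revealed 5 new [(0,4) (0,5) (1,5) (2,4) (2,5)] -> total=7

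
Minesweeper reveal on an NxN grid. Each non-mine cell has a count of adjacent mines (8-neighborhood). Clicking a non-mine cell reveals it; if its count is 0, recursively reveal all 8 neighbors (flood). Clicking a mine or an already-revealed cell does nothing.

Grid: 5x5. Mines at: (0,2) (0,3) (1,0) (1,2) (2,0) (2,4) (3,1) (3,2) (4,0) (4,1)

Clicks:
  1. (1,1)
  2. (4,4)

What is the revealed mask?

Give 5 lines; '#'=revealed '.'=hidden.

Answer: .....
.#...
.....
...##
...##

Derivation:
Click 1 (1,1) count=4: revealed 1 new [(1,1)] -> total=1
Click 2 (4,4) count=0: revealed 4 new [(3,3) (3,4) (4,3) (4,4)] -> total=5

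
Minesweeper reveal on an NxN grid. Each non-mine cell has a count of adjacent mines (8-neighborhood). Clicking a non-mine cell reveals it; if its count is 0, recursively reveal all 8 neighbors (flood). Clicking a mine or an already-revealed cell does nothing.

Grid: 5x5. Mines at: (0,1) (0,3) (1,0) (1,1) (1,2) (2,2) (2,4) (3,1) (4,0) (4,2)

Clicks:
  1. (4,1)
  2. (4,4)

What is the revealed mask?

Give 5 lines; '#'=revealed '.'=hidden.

Answer: .....
.....
.....
...##
.#.##

Derivation:
Click 1 (4,1) count=3: revealed 1 new [(4,1)] -> total=1
Click 2 (4,4) count=0: revealed 4 new [(3,3) (3,4) (4,3) (4,4)] -> total=5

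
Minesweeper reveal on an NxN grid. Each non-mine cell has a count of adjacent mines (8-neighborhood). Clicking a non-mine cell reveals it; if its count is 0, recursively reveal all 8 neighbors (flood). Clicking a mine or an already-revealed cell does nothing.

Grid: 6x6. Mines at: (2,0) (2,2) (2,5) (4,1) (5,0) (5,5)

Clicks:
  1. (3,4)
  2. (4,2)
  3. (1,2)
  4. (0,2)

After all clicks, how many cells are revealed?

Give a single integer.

Click 1 (3,4) count=1: revealed 1 new [(3,4)] -> total=1
Click 2 (4,2) count=1: revealed 1 new [(4,2)] -> total=2
Click 3 (1,2) count=1: revealed 1 new [(1,2)] -> total=3
Click 4 (0,2) count=0: revealed 11 new [(0,0) (0,1) (0,2) (0,3) (0,4) (0,5) (1,0) (1,1) (1,3) (1,4) (1,5)] -> total=14

Answer: 14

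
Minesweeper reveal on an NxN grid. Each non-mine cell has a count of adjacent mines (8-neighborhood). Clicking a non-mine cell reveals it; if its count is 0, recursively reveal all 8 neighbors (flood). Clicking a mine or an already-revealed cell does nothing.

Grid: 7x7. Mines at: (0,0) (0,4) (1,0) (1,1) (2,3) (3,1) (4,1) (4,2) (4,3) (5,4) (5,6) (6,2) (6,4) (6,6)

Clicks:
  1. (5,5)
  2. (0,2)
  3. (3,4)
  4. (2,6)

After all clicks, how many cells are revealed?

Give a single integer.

Answer: 16

Derivation:
Click 1 (5,5) count=4: revealed 1 new [(5,5)] -> total=1
Click 2 (0,2) count=1: revealed 1 new [(0,2)] -> total=2
Click 3 (3,4) count=2: revealed 1 new [(3,4)] -> total=3
Click 4 (2,6) count=0: revealed 13 new [(0,5) (0,6) (1,4) (1,5) (1,6) (2,4) (2,5) (2,6) (3,5) (3,6) (4,4) (4,5) (4,6)] -> total=16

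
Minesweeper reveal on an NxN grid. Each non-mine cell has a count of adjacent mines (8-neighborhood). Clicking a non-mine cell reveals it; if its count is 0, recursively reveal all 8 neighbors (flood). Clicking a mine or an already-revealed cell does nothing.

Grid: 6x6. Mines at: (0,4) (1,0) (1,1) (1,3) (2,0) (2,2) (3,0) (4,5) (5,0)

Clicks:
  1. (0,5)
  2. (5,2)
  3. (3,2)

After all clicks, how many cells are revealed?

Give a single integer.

Click 1 (0,5) count=1: revealed 1 new [(0,5)] -> total=1
Click 2 (5,2) count=0: revealed 12 new [(3,1) (3,2) (3,3) (3,4) (4,1) (4,2) (4,3) (4,4) (5,1) (5,2) (5,3) (5,4)] -> total=13
Click 3 (3,2) count=1: revealed 0 new [(none)] -> total=13

Answer: 13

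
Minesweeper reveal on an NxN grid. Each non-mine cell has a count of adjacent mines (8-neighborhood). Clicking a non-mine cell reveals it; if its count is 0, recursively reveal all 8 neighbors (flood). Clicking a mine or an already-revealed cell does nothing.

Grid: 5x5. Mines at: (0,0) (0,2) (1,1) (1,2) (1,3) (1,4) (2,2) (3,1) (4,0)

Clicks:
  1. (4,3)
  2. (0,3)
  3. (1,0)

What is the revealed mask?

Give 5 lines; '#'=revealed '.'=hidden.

Answer: ...#.
#....
...##
..###
..###

Derivation:
Click 1 (4,3) count=0: revealed 8 new [(2,3) (2,4) (3,2) (3,3) (3,4) (4,2) (4,3) (4,4)] -> total=8
Click 2 (0,3) count=4: revealed 1 new [(0,3)] -> total=9
Click 3 (1,0) count=2: revealed 1 new [(1,0)] -> total=10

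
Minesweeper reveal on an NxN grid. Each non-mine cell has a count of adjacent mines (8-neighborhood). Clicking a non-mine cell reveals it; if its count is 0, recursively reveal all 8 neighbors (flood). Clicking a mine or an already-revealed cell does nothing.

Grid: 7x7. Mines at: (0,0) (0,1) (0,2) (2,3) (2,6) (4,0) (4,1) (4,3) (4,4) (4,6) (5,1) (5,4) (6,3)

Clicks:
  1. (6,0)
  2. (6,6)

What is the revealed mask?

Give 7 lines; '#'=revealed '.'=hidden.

Answer: .......
.......
.......
.......
.......
.....##
#....##

Derivation:
Click 1 (6,0) count=1: revealed 1 new [(6,0)] -> total=1
Click 2 (6,6) count=0: revealed 4 new [(5,5) (5,6) (6,5) (6,6)] -> total=5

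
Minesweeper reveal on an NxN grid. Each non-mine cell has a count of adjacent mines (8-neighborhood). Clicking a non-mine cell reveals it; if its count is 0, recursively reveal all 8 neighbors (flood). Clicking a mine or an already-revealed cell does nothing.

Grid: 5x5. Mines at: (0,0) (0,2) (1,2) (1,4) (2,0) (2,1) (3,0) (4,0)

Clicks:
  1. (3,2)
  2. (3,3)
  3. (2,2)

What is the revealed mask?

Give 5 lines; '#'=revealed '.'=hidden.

Answer: .....
.....
..###
.####
.####

Derivation:
Click 1 (3,2) count=1: revealed 1 new [(3,2)] -> total=1
Click 2 (3,3) count=0: revealed 10 new [(2,2) (2,3) (2,4) (3,1) (3,3) (3,4) (4,1) (4,2) (4,3) (4,4)] -> total=11
Click 3 (2,2) count=2: revealed 0 new [(none)] -> total=11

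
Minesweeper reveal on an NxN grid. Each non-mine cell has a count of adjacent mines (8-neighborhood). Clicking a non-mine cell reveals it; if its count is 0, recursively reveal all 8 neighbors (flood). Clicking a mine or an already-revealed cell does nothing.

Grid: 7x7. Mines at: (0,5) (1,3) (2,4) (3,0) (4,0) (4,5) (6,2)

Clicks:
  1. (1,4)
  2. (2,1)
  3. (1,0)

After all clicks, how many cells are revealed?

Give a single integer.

Click 1 (1,4) count=3: revealed 1 new [(1,4)] -> total=1
Click 2 (2,1) count=1: revealed 1 new [(2,1)] -> total=2
Click 3 (1,0) count=0: revealed 8 new [(0,0) (0,1) (0,2) (1,0) (1,1) (1,2) (2,0) (2,2)] -> total=10

Answer: 10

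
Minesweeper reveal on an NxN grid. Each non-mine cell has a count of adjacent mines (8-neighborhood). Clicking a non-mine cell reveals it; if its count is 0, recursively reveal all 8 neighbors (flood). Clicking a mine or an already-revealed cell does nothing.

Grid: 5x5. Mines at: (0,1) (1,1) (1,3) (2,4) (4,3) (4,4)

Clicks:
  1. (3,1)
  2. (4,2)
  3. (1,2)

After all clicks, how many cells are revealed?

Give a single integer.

Click 1 (3,1) count=0: revealed 9 new [(2,0) (2,1) (2,2) (3,0) (3,1) (3,2) (4,0) (4,1) (4,2)] -> total=9
Click 2 (4,2) count=1: revealed 0 new [(none)] -> total=9
Click 3 (1,2) count=3: revealed 1 new [(1,2)] -> total=10

Answer: 10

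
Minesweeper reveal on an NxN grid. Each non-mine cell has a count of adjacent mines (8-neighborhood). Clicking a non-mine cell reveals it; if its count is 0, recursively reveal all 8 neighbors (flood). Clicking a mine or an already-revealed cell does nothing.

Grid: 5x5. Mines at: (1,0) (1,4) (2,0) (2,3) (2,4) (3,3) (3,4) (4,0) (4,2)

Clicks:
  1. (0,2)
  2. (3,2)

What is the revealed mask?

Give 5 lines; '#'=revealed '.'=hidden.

Answer: .###.
.###.
.....
..#..
.....

Derivation:
Click 1 (0,2) count=0: revealed 6 new [(0,1) (0,2) (0,3) (1,1) (1,2) (1,3)] -> total=6
Click 2 (3,2) count=3: revealed 1 new [(3,2)] -> total=7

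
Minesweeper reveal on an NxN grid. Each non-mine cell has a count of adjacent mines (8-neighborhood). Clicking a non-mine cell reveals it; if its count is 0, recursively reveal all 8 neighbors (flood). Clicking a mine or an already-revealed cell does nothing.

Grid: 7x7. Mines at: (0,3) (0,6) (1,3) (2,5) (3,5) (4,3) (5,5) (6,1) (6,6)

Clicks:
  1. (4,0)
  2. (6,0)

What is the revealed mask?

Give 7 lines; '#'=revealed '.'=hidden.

Click 1 (4,0) count=0: revealed 18 new [(0,0) (0,1) (0,2) (1,0) (1,1) (1,2) (2,0) (2,1) (2,2) (3,0) (3,1) (3,2) (4,0) (4,1) (4,2) (5,0) (5,1) (5,2)] -> total=18
Click 2 (6,0) count=1: revealed 1 new [(6,0)] -> total=19

Answer: ###....
###....
###....
###....
###....
###....
#......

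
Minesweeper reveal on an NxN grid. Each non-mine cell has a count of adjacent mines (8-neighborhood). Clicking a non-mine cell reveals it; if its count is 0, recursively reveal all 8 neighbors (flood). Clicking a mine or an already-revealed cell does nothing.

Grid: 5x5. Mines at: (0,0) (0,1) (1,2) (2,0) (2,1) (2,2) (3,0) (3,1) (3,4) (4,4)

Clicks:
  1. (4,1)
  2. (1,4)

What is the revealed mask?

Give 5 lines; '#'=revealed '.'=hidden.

Answer: ...##
...##
...##
.....
.#...

Derivation:
Click 1 (4,1) count=2: revealed 1 new [(4,1)] -> total=1
Click 2 (1,4) count=0: revealed 6 new [(0,3) (0,4) (1,3) (1,4) (2,3) (2,4)] -> total=7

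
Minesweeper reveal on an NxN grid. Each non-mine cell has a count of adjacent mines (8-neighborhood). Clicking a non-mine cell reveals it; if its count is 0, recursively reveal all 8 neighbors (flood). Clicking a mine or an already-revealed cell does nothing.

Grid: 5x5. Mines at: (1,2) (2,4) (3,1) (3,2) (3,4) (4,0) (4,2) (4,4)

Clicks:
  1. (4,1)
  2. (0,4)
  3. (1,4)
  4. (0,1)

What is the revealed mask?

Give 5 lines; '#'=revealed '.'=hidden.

Answer: .#.##
...##
.....
.....
.#...

Derivation:
Click 1 (4,1) count=4: revealed 1 new [(4,1)] -> total=1
Click 2 (0,4) count=0: revealed 4 new [(0,3) (0,4) (1,3) (1,4)] -> total=5
Click 3 (1,4) count=1: revealed 0 new [(none)] -> total=5
Click 4 (0,1) count=1: revealed 1 new [(0,1)] -> total=6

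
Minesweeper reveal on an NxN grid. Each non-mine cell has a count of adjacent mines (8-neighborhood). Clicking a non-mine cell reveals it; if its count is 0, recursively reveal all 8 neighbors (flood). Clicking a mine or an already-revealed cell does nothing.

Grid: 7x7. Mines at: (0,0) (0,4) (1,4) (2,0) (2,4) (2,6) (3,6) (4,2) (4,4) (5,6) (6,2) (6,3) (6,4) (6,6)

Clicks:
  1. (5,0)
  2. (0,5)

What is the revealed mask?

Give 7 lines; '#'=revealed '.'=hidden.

Click 1 (5,0) count=0: revealed 8 new [(3,0) (3,1) (4,0) (4,1) (5,0) (5,1) (6,0) (6,1)] -> total=8
Click 2 (0,5) count=2: revealed 1 new [(0,5)] -> total=9

Answer: .....#.
.......
.......
##.....
##.....
##.....
##.....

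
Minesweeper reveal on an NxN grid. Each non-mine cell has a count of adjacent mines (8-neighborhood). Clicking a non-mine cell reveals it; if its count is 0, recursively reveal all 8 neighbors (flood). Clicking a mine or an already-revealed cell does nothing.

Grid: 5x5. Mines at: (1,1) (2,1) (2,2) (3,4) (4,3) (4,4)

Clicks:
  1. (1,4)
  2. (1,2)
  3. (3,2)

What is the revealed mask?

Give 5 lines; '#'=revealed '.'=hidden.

Answer: ..###
..###
...##
..#..
.....

Derivation:
Click 1 (1,4) count=0: revealed 8 new [(0,2) (0,3) (0,4) (1,2) (1,3) (1,4) (2,3) (2,4)] -> total=8
Click 2 (1,2) count=3: revealed 0 new [(none)] -> total=8
Click 3 (3,2) count=3: revealed 1 new [(3,2)] -> total=9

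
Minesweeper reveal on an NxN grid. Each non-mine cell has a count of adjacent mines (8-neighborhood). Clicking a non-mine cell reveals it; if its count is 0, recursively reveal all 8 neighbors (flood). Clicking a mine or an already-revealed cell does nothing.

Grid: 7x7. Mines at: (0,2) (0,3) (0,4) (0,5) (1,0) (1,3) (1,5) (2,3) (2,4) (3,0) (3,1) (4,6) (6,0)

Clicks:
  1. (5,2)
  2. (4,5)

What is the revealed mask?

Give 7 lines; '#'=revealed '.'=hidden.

Answer: .......
.......
.......
..####.
.#####.
.######
.######

Derivation:
Click 1 (5,2) count=0: revealed 21 new [(3,2) (3,3) (3,4) (3,5) (4,1) (4,2) (4,3) (4,4) (4,5) (5,1) (5,2) (5,3) (5,4) (5,5) (5,6) (6,1) (6,2) (6,3) (6,4) (6,5) (6,6)] -> total=21
Click 2 (4,5) count=1: revealed 0 new [(none)] -> total=21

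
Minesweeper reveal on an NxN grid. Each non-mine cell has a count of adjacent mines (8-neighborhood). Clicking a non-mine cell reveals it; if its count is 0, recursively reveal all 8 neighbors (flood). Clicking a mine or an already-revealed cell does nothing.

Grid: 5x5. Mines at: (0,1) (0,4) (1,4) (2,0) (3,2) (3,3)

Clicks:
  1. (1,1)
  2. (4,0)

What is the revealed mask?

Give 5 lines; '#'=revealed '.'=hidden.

Click 1 (1,1) count=2: revealed 1 new [(1,1)] -> total=1
Click 2 (4,0) count=0: revealed 4 new [(3,0) (3,1) (4,0) (4,1)] -> total=5

Answer: .....
.#...
.....
##...
##...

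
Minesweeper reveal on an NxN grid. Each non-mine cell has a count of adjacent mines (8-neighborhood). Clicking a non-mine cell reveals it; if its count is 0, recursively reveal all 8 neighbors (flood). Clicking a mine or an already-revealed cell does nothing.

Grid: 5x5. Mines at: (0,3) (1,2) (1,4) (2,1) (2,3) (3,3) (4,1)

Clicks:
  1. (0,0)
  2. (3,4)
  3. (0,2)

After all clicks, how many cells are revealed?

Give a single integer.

Answer: 6

Derivation:
Click 1 (0,0) count=0: revealed 4 new [(0,0) (0,1) (1,0) (1,1)] -> total=4
Click 2 (3,4) count=2: revealed 1 new [(3,4)] -> total=5
Click 3 (0,2) count=2: revealed 1 new [(0,2)] -> total=6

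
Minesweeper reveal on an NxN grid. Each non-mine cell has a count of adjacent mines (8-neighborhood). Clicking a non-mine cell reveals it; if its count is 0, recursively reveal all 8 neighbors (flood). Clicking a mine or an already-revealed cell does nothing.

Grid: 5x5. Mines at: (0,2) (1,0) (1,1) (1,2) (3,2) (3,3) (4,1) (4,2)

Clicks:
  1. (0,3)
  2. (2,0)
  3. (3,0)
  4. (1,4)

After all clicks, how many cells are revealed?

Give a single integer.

Answer: 8

Derivation:
Click 1 (0,3) count=2: revealed 1 new [(0,3)] -> total=1
Click 2 (2,0) count=2: revealed 1 new [(2,0)] -> total=2
Click 3 (3,0) count=1: revealed 1 new [(3,0)] -> total=3
Click 4 (1,4) count=0: revealed 5 new [(0,4) (1,3) (1,4) (2,3) (2,4)] -> total=8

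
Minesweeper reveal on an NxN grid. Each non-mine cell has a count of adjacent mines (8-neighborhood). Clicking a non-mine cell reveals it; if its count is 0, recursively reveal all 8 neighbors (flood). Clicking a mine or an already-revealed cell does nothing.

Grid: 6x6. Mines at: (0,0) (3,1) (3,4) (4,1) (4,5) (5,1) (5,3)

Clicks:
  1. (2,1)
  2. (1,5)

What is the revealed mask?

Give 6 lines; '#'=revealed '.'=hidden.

Answer: .#####
.#####
.#####
......
......
......

Derivation:
Click 1 (2,1) count=1: revealed 1 new [(2,1)] -> total=1
Click 2 (1,5) count=0: revealed 14 new [(0,1) (0,2) (0,3) (0,4) (0,5) (1,1) (1,2) (1,3) (1,4) (1,5) (2,2) (2,3) (2,4) (2,5)] -> total=15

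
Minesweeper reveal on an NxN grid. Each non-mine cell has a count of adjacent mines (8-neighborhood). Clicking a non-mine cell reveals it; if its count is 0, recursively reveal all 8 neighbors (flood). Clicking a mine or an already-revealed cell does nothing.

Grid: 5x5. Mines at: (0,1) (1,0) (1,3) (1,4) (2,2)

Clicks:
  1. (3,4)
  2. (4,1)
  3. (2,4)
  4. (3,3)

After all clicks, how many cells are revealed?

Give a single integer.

Answer: 14

Derivation:
Click 1 (3,4) count=0: revealed 14 new [(2,0) (2,1) (2,3) (2,4) (3,0) (3,1) (3,2) (3,3) (3,4) (4,0) (4,1) (4,2) (4,3) (4,4)] -> total=14
Click 2 (4,1) count=0: revealed 0 new [(none)] -> total=14
Click 3 (2,4) count=2: revealed 0 new [(none)] -> total=14
Click 4 (3,3) count=1: revealed 0 new [(none)] -> total=14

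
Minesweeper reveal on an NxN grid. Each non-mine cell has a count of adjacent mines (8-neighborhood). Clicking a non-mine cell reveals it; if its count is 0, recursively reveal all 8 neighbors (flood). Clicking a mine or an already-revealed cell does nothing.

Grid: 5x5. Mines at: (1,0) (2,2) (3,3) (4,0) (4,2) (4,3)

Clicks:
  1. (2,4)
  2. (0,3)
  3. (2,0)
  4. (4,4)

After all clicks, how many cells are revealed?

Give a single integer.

Click 1 (2,4) count=1: revealed 1 new [(2,4)] -> total=1
Click 2 (0,3) count=0: revealed 9 new [(0,1) (0,2) (0,3) (0,4) (1,1) (1,2) (1,3) (1,4) (2,3)] -> total=10
Click 3 (2,0) count=1: revealed 1 new [(2,0)] -> total=11
Click 4 (4,4) count=2: revealed 1 new [(4,4)] -> total=12

Answer: 12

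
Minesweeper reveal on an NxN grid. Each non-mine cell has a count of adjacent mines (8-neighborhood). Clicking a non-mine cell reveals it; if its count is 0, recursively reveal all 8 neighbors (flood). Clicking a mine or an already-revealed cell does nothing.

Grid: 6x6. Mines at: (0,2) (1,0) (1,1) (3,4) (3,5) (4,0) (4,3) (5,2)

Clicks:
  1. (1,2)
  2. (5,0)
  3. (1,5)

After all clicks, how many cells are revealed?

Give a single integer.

Answer: 11

Derivation:
Click 1 (1,2) count=2: revealed 1 new [(1,2)] -> total=1
Click 2 (5,0) count=1: revealed 1 new [(5,0)] -> total=2
Click 3 (1,5) count=0: revealed 9 new [(0,3) (0,4) (0,5) (1,3) (1,4) (1,5) (2,3) (2,4) (2,5)] -> total=11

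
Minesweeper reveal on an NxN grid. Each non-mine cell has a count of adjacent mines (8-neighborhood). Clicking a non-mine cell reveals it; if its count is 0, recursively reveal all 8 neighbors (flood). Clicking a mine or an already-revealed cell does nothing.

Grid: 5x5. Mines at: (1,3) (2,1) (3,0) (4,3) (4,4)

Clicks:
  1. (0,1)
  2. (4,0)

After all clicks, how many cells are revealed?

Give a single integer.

Click 1 (0,1) count=0: revealed 6 new [(0,0) (0,1) (0,2) (1,0) (1,1) (1,2)] -> total=6
Click 2 (4,0) count=1: revealed 1 new [(4,0)] -> total=7

Answer: 7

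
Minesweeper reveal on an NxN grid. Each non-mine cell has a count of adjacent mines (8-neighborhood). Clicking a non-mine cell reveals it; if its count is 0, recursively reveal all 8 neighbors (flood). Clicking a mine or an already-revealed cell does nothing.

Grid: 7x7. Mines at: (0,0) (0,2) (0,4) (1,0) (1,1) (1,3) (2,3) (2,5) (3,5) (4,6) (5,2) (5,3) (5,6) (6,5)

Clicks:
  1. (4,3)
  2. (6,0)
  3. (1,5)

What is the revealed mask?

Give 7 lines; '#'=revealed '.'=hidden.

Answer: .......
.....#.
###....
###....
####...
##.....
##.....

Derivation:
Click 1 (4,3) count=2: revealed 1 new [(4,3)] -> total=1
Click 2 (6,0) count=0: revealed 13 new [(2,0) (2,1) (2,2) (3,0) (3,1) (3,2) (4,0) (4,1) (4,2) (5,0) (5,1) (6,0) (6,1)] -> total=14
Click 3 (1,5) count=2: revealed 1 new [(1,5)] -> total=15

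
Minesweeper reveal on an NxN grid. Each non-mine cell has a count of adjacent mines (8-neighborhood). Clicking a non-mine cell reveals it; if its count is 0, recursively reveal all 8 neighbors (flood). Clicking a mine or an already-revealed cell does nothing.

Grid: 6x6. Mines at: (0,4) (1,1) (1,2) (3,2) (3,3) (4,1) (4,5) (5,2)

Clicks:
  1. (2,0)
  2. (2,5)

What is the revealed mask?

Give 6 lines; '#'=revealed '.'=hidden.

Click 1 (2,0) count=1: revealed 1 new [(2,0)] -> total=1
Click 2 (2,5) count=0: revealed 6 new [(1,4) (1,5) (2,4) (2,5) (3,4) (3,5)] -> total=7

Answer: ......
....##
#...##
....##
......
......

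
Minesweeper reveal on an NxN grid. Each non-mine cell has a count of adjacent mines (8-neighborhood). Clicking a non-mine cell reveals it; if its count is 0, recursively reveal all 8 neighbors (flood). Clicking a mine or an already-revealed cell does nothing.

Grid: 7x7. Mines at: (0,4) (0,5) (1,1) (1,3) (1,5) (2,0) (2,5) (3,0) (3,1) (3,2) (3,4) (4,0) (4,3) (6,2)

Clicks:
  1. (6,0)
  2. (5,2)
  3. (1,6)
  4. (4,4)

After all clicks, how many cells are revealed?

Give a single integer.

Click 1 (6,0) count=0: revealed 4 new [(5,0) (5,1) (6,0) (6,1)] -> total=4
Click 2 (5,2) count=2: revealed 1 new [(5,2)] -> total=5
Click 3 (1,6) count=3: revealed 1 new [(1,6)] -> total=6
Click 4 (4,4) count=2: revealed 1 new [(4,4)] -> total=7

Answer: 7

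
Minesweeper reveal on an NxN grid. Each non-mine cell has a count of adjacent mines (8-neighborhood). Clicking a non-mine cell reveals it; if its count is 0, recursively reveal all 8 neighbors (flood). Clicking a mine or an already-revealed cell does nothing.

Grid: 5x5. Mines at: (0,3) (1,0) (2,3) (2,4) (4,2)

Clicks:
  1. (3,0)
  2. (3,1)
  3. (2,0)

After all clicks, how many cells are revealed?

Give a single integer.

Answer: 6

Derivation:
Click 1 (3,0) count=0: revealed 6 new [(2,0) (2,1) (3,0) (3,1) (4,0) (4,1)] -> total=6
Click 2 (3,1) count=1: revealed 0 new [(none)] -> total=6
Click 3 (2,0) count=1: revealed 0 new [(none)] -> total=6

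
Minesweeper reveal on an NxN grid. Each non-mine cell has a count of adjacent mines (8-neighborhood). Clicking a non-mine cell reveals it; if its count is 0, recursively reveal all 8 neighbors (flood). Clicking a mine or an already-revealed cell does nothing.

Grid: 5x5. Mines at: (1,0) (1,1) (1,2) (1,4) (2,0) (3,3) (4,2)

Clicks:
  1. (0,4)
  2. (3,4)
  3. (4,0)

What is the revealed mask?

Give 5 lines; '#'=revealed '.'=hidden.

Click 1 (0,4) count=1: revealed 1 new [(0,4)] -> total=1
Click 2 (3,4) count=1: revealed 1 new [(3,4)] -> total=2
Click 3 (4,0) count=0: revealed 4 new [(3,0) (3,1) (4,0) (4,1)] -> total=6

Answer: ....#
.....
.....
##..#
##...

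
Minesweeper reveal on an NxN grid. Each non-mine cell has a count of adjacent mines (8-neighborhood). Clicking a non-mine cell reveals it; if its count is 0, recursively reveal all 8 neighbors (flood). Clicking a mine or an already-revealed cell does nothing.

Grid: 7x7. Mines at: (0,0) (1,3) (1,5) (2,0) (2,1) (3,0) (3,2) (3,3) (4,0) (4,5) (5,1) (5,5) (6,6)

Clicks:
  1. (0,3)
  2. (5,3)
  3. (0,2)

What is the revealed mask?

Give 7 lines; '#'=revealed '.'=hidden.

Click 1 (0,3) count=1: revealed 1 new [(0,3)] -> total=1
Click 2 (5,3) count=0: revealed 9 new [(4,2) (4,3) (4,4) (5,2) (5,3) (5,4) (6,2) (6,3) (6,4)] -> total=10
Click 3 (0,2) count=1: revealed 1 new [(0,2)] -> total=11

Answer: ..##...
.......
.......
.......
..###..
..###..
..###..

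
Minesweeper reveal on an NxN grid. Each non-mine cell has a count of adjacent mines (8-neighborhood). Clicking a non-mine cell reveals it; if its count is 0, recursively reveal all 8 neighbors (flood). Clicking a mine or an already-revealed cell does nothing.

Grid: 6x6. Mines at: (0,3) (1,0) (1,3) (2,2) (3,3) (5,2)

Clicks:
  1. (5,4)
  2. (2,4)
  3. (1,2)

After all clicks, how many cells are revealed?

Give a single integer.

Answer: 15

Derivation:
Click 1 (5,4) count=0: revealed 14 new [(0,4) (0,5) (1,4) (1,5) (2,4) (2,5) (3,4) (3,5) (4,3) (4,4) (4,5) (5,3) (5,4) (5,5)] -> total=14
Click 2 (2,4) count=2: revealed 0 new [(none)] -> total=14
Click 3 (1,2) count=3: revealed 1 new [(1,2)] -> total=15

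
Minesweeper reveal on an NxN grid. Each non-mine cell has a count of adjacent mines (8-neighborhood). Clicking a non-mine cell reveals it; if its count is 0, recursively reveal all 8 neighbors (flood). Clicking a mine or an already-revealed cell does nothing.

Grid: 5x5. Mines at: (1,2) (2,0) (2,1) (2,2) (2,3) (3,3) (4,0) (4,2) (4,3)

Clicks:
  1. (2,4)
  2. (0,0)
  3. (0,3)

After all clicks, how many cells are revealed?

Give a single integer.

Click 1 (2,4) count=2: revealed 1 new [(2,4)] -> total=1
Click 2 (0,0) count=0: revealed 4 new [(0,0) (0,1) (1,0) (1,1)] -> total=5
Click 3 (0,3) count=1: revealed 1 new [(0,3)] -> total=6

Answer: 6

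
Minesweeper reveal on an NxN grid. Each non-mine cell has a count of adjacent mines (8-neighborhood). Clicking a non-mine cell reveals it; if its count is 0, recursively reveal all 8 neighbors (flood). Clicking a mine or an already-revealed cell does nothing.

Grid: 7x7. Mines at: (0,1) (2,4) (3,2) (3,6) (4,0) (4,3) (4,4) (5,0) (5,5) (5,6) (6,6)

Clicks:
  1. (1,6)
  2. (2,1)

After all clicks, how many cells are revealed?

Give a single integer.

Answer: 13

Derivation:
Click 1 (1,6) count=0: revealed 12 new [(0,2) (0,3) (0,4) (0,5) (0,6) (1,2) (1,3) (1,4) (1,5) (1,6) (2,5) (2,6)] -> total=12
Click 2 (2,1) count=1: revealed 1 new [(2,1)] -> total=13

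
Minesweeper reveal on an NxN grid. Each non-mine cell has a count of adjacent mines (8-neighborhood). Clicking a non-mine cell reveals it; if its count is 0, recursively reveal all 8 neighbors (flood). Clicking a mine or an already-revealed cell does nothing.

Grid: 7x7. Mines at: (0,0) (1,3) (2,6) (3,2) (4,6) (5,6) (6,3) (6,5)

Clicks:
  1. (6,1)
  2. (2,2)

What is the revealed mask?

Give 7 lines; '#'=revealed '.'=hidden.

Answer: .......
##.....
###....
##.....
###....
###....
###....

Derivation:
Click 1 (6,1) count=0: revealed 15 new [(1,0) (1,1) (2,0) (2,1) (3,0) (3,1) (4,0) (4,1) (4,2) (5,0) (5,1) (5,2) (6,0) (6,1) (6,2)] -> total=15
Click 2 (2,2) count=2: revealed 1 new [(2,2)] -> total=16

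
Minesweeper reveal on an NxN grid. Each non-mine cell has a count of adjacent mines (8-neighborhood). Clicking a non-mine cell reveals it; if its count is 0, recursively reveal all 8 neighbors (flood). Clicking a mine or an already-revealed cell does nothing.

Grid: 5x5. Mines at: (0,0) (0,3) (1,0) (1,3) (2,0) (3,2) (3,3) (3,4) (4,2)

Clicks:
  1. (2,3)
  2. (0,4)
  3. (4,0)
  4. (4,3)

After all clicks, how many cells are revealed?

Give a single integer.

Answer: 7

Derivation:
Click 1 (2,3) count=4: revealed 1 new [(2,3)] -> total=1
Click 2 (0,4) count=2: revealed 1 new [(0,4)] -> total=2
Click 3 (4,0) count=0: revealed 4 new [(3,0) (3,1) (4,0) (4,1)] -> total=6
Click 4 (4,3) count=4: revealed 1 new [(4,3)] -> total=7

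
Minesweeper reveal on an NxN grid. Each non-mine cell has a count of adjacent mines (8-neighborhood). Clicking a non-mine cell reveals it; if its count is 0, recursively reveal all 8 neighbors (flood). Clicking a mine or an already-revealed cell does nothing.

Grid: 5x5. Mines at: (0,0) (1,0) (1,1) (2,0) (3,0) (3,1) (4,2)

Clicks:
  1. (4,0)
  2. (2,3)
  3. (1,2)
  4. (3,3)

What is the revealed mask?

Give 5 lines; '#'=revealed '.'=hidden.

Answer: ..###
..###
..###
..###
#..##

Derivation:
Click 1 (4,0) count=2: revealed 1 new [(4,0)] -> total=1
Click 2 (2,3) count=0: revealed 14 new [(0,2) (0,3) (0,4) (1,2) (1,3) (1,4) (2,2) (2,3) (2,4) (3,2) (3,3) (3,4) (4,3) (4,4)] -> total=15
Click 3 (1,2) count=1: revealed 0 new [(none)] -> total=15
Click 4 (3,3) count=1: revealed 0 new [(none)] -> total=15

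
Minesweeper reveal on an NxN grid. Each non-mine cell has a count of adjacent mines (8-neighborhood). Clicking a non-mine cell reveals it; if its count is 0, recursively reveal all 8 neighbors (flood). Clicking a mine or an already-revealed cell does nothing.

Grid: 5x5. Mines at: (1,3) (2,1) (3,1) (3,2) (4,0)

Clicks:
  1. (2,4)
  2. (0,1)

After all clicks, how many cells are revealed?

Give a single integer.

Answer: 7

Derivation:
Click 1 (2,4) count=1: revealed 1 new [(2,4)] -> total=1
Click 2 (0,1) count=0: revealed 6 new [(0,0) (0,1) (0,2) (1,0) (1,1) (1,2)] -> total=7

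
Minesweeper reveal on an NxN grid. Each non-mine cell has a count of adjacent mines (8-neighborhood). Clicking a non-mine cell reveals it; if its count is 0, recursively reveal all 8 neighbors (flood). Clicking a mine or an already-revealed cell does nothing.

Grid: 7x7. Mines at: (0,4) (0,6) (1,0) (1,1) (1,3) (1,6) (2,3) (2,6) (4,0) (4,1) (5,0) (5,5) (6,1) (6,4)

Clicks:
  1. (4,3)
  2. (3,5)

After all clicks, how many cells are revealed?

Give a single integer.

Click 1 (4,3) count=0: revealed 9 new [(3,2) (3,3) (3,4) (4,2) (4,3) (4,4) (5,2) (5,3) (5,4)] -> total=9
Click 2 (3,5) count=1: revealed 1 new [(3,5)] -> total=10

Answer: 10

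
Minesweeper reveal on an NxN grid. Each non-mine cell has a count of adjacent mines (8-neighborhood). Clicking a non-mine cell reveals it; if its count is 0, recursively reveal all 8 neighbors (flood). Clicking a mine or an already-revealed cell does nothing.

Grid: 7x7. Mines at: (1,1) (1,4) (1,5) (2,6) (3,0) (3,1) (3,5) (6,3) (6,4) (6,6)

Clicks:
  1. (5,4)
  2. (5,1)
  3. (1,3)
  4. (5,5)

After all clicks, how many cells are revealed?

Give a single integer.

Click 1 (5,4) count=2: revealed 1 new [(5,4)] -> total=1
Click 2 (5,1) count=0: revealed 9 new [(4,0) (4,1) (4,2) (5,0) (5,1) (5,2) (6,0) (6,1) (6,2)] -> total=10
Click 3 (1,3) count=1: revealed 1 new [(1,3)] -> total=11
Click 4 (5,5) count=2: revealed 1 new [(5,5)] -> total=12

Answer: 12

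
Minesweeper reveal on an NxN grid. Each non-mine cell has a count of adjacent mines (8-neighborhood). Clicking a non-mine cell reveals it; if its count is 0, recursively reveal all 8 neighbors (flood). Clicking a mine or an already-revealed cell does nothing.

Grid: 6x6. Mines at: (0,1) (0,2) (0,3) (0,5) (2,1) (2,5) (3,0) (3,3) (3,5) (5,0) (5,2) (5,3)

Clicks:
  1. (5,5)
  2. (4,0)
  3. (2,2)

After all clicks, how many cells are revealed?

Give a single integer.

Click 1 (5,5) count=0: revealed 4 new [(4,4) (4,5) (5,4) (5,5)] -> total=4
Click 2 (4,0) count=2: revealed 1 new [(4,0)] -> total=5
Click 3 (2,2) count=2: revealed 1 new [(2,2)] -> total=6

Answer: 6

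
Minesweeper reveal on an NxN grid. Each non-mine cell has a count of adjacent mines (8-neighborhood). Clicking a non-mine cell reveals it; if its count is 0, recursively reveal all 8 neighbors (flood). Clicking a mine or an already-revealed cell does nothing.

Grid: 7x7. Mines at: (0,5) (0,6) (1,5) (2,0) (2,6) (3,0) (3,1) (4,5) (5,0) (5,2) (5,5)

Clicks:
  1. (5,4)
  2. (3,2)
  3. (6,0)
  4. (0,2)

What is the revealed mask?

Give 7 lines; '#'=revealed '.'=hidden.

Answer: #####..
#####..
.####..
..###..
..###..
....#..
#......

Derivation:
Click 1 (5,4) count=2: revealed 1 new [(5,4)] -> total=1
Click 2 (3,2) count=1: revealed 1 new [(3,2)] -> total=2
Click 3 (6,0) count=1: revealed 1 new [(6,0)] -> total=3
Click 4 (0,2) count=0: revealed 19 new [(0,0) (0,1) (0,2) (0,3) (0,4) (1,0) (1,1) (1,2) (1,3) (1,4) (2,1) (2,2) (2,3) (2,4) (3,3) (3,4) (4,2) (4,3) (4,4)] -> total=22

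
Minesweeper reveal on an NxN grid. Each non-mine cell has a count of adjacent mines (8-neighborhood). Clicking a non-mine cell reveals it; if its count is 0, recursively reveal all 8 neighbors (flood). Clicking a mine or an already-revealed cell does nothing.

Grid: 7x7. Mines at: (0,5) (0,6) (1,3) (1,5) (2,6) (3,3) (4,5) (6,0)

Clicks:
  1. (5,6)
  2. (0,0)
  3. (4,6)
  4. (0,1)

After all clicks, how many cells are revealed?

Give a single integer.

Answer: 31

Derivation:
Click 1 (5,6) count=1: revealed 1 new [(5,6)] -> total=1
Click 2 (0,0) count=0: revealed 29 new [(0,0) (0,1) (0,2) (1,0) (1,1) (1,2) (2,0) (2,1) (2,2) (3,0) (3,1) (3,2) (4,0) (4,1) (4,2) (4,3) (4,4) (5,0) (5,1) (5,2) (5,3) (5,4) (5,5) (6,1) (6,2) (6,3) (6,4) (6,5) (6,6)] -> total=30
Click 3 (4,6) count=1: revealed 1 new [(4,6)] -> total=31
Click 4 (0,1) count=0: revealed 0 new [(none)] -> total=31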